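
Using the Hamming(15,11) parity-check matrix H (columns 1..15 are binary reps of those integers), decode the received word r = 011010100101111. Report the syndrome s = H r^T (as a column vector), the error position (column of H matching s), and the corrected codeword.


s = (1, 0, 0, 1)^T, error position = 9, corrected codeword c = 011010101101111

Compute s = H r^T mod 2 one row at a time:
  s_1 = 0 + 0 + 1 + 0 + 1 + 1 + 1 + 1 = 5 ≡ 1 (mod 2).
  s_2 = 0 + 1 + 0 + 1 + 1 + 1 + 1 + 1 = 6 ≡ 0 (mod 2).
  s_3 = 1 + 1 + 0 + 1 + 1 + 0 + 1 + 1 = 6 ≡ 0 (mod 2).
  s_4 = 0 + 1 + 1 + 1 + 0 + 0 + 1 + 1 = 5 ≡ 1 (mod 2).
s = (1, 0, 0, 1)^T — this equals column 9 of H (binary 1001), so error is at position 9.
Correct: flip bit 9 of r = 011010100101111 to get c = 011010101101111.


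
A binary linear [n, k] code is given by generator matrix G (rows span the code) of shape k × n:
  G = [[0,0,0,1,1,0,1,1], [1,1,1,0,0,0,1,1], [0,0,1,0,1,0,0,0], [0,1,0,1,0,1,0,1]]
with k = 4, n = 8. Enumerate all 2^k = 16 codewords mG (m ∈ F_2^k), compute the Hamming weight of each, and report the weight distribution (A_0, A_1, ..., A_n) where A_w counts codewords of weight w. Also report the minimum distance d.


Weight distribution: A_0 = 1, A_2 = 1, A_3 = 2, A_4 = 5, A_5 = 6, A_6 = 1. Minimum distance d = 2.

Enumerate all 2^4 = 16 messages m ∈ F_2^4.
For each, compute codeword c = mG in F_2^8, then tally its weight.
  m = 0000 → c = 00000000, weight = 0.
  m = 1000 → c = 00011011, weight = 4.
  m = 0100 → c = 11100011, weight = 5.
  m = 1100 → c = 11111000, weight = 5.
  m = 0010 → c = 00101000, weight = 2.
  m = 1010 → c = 00110011, weight = 4.
  m = 0110 → c = 11001011, weight = 5.
  m = 1110 → c = 11010000, weight = 3.
  m = 0001 → c = 01010101, weight = 4.
  m = 1001 → c = 01001110, weight = 4.
  m = 0101 → c = 10110110, weight = 5.
  m = 1101 → c = 10101101, weight = 5.
  m = 0011 → c = 01111101, weight = 6.
  m = 1011 → c = 01100110, weight = 4.
  m = 0111 → c = 10011110, weight = 5.
  m = 1111 → c = 10000101, weight = 3.
Tally weights:
  weight 0: 1 codewords.
  weight 2: 1 codewords.
  weight 3: 2 codewords.
  weight 4: 5 codewords.
  weight 5: 6 codewords.
  weight 6: 1 codewords.
Minimum distance d = smallest w > 0 with A_w > 0 = 2.
Sanity: Σ A_w = 16 = 2^4 = 16 ✓.


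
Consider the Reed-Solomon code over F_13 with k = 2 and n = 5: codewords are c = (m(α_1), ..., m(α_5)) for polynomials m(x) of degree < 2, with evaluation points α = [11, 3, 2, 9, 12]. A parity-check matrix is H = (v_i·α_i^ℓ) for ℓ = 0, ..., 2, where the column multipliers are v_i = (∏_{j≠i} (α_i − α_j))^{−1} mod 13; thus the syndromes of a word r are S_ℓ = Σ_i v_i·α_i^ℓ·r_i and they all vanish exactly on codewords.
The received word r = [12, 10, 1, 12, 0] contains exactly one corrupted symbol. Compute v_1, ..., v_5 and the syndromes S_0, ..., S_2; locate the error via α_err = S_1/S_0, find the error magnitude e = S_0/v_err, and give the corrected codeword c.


S = (5, 3, 7), error at position 1, error magnitude e = 8, c = [4, 10, 1, 12, 0].

Step 1: column multipliers v_i = (∏_{j≠i}(α_i − α_j))^{−1} mod 13.
  i = 1 (α = 11): (11−3)(11−2)(11−9)(11−12) = 8·9·2·(−1) = −144 ≡ 12, so v_1 = 12^{−1} = 12 (mod 13).
  i = 2 (α = 3): (3−11)(3−2)(3−9)(3−12) = (−8)·1·(−6)·(−9) = −432 ≡ 10, so v_2 = 10^{−1} = 4 (mod 13).
  i = 3 (α = 2): (2−11)(2−3)(2−9)(2−12) = (−9)·(−1)·(−7)·(−10) = 630 ≡ 6, so v_3 = 6^{−1} = 11 (mod 13).
  i = 4 (α = 9): (9−11)(9−3)(9−2)(9−12) = (−2)·6·7·(−3) = 252 ≡ 5, so v_4 = 5^{−1} = 8 (mod 13).
  i = 5 (α = 12): (12−11)(12−3)(12−2)(12−9) = 1·9·10·3 = 270 ≡ 10, so v_5 = 10^{−1} = 4 (mod 13).
  v = [12, 4, 11, 8, 4].
Step 2: syndromes of r = [12, 10, 1, 12, 0] (all sums mod 13).
  S_0 = Σ v_i r_i = 12·12 + 4·10 + 11·1 + 8·12 + 4·0 = 291 ≡ 5.
  S_1 = Σ v_i α_i r_i = 12·11·12 + 4·3·10 + 11·2·1 + 8·9·12 + 4·12·0 = 2590 ≡ 3.
  α_i^2 mod 13 = [4, 9, 4, 3, 1].
  S_2 = Σ v_i α_i^2 r_i = 12·4·12 + 4·9·10 + 11·4·1 + 8·3·12 + 4·1·0 = 1268 ≡ 7.
  S = (5, 3, 7) ≠ 0, so r is not a codeword (an error is present).
Step 3: locate the error. For a single error e at position i, S_ℓ = v_i·e·α_i^ℓ, so α_err = S_1/S_0.
  S_0^{−1} = 5^{−1} = 8 (mod 13), so α_err = 3·8 = 24 ≡ 11 = α_1. Error position i = 1.
  Consistency check: S_2/S_1 = 7·9 = 63 ≡ 11 = α_err ✓ (single-error assumption holds).
Step 4: error magnitude e = S_0/v_1 = S_0·∏_{j≠1}(α_1 − α_j) = 5·12 = 60 ≡ 8 (mod 13).
Step 5: correct position 1: c_1 = r_1 − e = 12 − 8 ≡ 4 (mod 13). Hence c = [4, 10, 1, 12, 0].
  Check: interpolating c through the α_i gives m(x) = 9 + 9·x (degree < 2) with m(α_i) = c_i for every i, so c is indeed a codeword.


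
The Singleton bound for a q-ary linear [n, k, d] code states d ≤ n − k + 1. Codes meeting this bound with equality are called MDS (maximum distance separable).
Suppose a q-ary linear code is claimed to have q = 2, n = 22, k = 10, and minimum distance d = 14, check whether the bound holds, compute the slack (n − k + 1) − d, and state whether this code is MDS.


Singleton RHS = n − k + 1 = 13, slack = -1, bound violated (no such code; not MDS).

Singleton bound: d ≤ n − k + 1.
Here n = 22, k = 10, so n − k + 1 = 13.
Given d = 14, check d ≤ 13: NO.
Slack = (n − k + 1) − d = -1.
The slack is negative: d = 14 exceeds n − k + 1 = 13 by 1, so the Singleton bound is violated and no linear [22, 10, 14]_2 code can exist. In particular it is not MDS (MDS requires d = n − k + 1 exactly).
Description: the claimed parameters are [22, 10, 14]_2; such a code would be impossible (violates the Singleton bound).


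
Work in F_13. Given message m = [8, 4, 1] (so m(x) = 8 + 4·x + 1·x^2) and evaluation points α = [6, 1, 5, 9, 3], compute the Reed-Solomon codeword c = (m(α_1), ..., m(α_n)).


c = [3, 0, 1, 8, 3]

Message polynomial: m(x) = 8 + 4·x + 1·x^2 (mod 13).
For each evaluation point α_i, compute m(α_i) mod 13:
  α_1 = 6: Horner steps 1 → 10 → 3, so m(6) = 3.
  α_2 = 1: Horner steps 1 → 5 → 0, so m(1) = 0.
  α_3 = 5: Horner steps 1 → 9 → 1, so m(5) = 1.
  α_4 = 9: Horner steps 1 → 0 → 8, so m(9) = 8.
  α_5 = 3: Horner steps 1 → 7 → 3, so m(3) = 3.
Codeword c = [3, 0, 1, 8, 3] ∈ F_13^5.


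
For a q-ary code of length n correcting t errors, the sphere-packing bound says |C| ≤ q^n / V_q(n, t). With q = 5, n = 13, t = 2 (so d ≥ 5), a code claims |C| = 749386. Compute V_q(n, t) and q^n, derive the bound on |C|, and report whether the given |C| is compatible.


V_q(n, t) = 1301, q^n = 1220703125, Hamming bound = 938280, |C| = 749386 ≤ bound (satisfied).

Step 1: Compute V_q(n, t) = Σ_{j=0}^2 C(n, j) (q−1)^j.
  j = 0: C(13,0)·(4)^0 = 1·1 = 1.
  j = 1: C(13,1)·(4)^1 = 13·4 = 52.
  j = 2: C(13,2)·(4)^2 = 78·16 = 1248.
  V_q(n, t) = 1 + 52 + 1248 = 1301.
Step 2: q^n = 5^13 = 1220703125.
Step 3: Hamming bound ⌊q^n / V_q(n,t)⌋ = ⌊1220703125/1301⌋ = 938280.
Step 4: Compare |C| = 749386 to 938280: satisfied.
The claimed |C| lies below the Hamming bound.


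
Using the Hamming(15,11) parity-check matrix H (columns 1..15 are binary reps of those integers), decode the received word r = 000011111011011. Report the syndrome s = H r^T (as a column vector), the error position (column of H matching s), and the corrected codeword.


s = (0, 0, 1, 1)^T, error position = 3, corrected codeword c = 001011111011011

Compute s = H r^T mod 2 one row at a time:
  s_1 = 1 + 1 + 0 + 1 + 1 + 0 + 1 + 1 = 6 ≡ 0 (mod 2).
  s_2 = 0 + 1 + 1 + 1 + 1 + 0 + 1 + 1 = 6 ≡ 0 (mod 2).
  s_3 = 0 + 0 + 1 + 1 + 0 + 1 + 1 + 1 = 5 ≡ 1 (mod 2).
  s_4 = 0 + 0 + 1 + 1 + 1 + 1 + 0 + 1 = 5 ≡ 1 (mod 2).
s = (0, 0, 1, 1)^T — this equals column 3 of H (binary 0011), so error is at position 3.
Correct: flip bit 3 of r = 000011111011011 to get c = 001011111011011.


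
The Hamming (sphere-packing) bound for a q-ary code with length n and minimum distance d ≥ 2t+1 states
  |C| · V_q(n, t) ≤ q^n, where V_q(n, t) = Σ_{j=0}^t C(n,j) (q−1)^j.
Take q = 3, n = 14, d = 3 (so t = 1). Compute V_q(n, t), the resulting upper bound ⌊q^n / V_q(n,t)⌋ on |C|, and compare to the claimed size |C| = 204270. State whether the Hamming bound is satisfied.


V_q(n, t) = 29, q^n = 4782969, Hamming bound = 164929, |C| = 204270 > bound (violated).

Step 1: Compute V_q(n, t) = Σ_{j=0}^1 C(n, j) (q−1)^j.
  j = 0: C(14,0)·(2)^0 = 1·1 = 1.
  j = 1: C(14,1)·(2)^1 = 14·2 = 28.
  V_q(n, t) = 1 + 28 = 29.
Step 2: q^n = 3^14 = 4782969.
Step 3: Hamming bound ⌊q^n / V_q(n,t)⌋ = ⌊4782969/29⌋ = 164929.
Step 4: Compare |C| = 204270 to 164929: violated.
The claimed |C| lies above the Hamming bound, so no 3-ary code of length 14 with d ≥ 3 can have 204270 codewords.


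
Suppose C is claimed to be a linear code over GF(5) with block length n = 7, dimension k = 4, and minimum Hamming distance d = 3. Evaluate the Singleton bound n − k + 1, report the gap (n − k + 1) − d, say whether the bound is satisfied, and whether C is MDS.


Singleton RHS = n − k + 1 = 4, slack = 1, bound satisfied, not MDS.

Singleton bound: d ≤ n − k + 1.
Here n = 7, k = 4, so n − k + 1 = 4.
Given d = 3, check d ≤ 4: YES.
Slack = (n − k + 1) − d = 1.
The code is NOT MDS (slack = 1 > 0).
Description: the claimed parameters are [7, 4, 3]_5; such a code would be non-MDS.


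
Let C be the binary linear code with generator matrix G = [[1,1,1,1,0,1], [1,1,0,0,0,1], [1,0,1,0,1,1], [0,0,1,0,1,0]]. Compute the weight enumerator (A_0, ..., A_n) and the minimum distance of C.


Weight distribution: A_0 = 1, A_1 = 1, A_2 = 4, A_3 = 4, A_4 = 3, A_5 = 3. Minimum distance d = 1.

Enumerate all 2^4 = 16 messages m ∈ F_2^4.
For each, compute codeword c = mG in F_2^6, then tally its weight.
  m = 0000 → c = 000000, weight = 0.
  m = 1000 → c = 111101, weight = 5.
  m = 0100 → c = 110001, weight = 3.
  m = 1100 → c = 001100, weight = 2.
  m = 0010 → c = 101011, weight = 4.
  m = 1010 → c = 010110, weight = 3.
  m = 0110 → c = 011010, weight = 3.
  m = 1110 → c = 100111, weight = 4.
  m = 0001 → c = 001010, weight = 2.
  m = 1001 → c = 110111, weight = 5.
  m = 0101 → c = 111011, weight = 5.
  m = 1101 → c = 000110, weight = 2.
  m = 0011 → c = 100001, weight = 2.
  m = 1011 → c = 011100, weight = 3.
  m = 0111 → c = 010000, weight = 1.
  m = 1111 → c = 101101, weight = 4.
Tally weights:
  weight 0: 1 codewords.
  weight 1: 1 codewords.
  weight 2: 4 codewords.
  weight 3: 4 codewords.
  weight 4: 3 codewords.
  weight 5: 3 codewords.
Minimum distance d = smallest w > 0 with A_w > 0 = 1.
Sanity: Σ A_w = 16 = 2^4 = 16 ✓.


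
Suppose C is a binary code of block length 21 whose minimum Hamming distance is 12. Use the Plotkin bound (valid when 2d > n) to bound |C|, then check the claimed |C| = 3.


Plotkin bound M ≤ 8; given |C| = 3 ≤ bound (satisfied).

Check applicability: 2d = 24, n = 21.
2d − n = 3 > 0, so Plotkin applies.
Compute d/(2d−n) = 12/3 ≈ 4.0000.
⌊d/(2d−n)⌋ = 4.
Plotkin bound: M ≤ 2·4 = 8.
Given |C| = 3, check: satisfied.
This |C| is below the Plotkin bound.


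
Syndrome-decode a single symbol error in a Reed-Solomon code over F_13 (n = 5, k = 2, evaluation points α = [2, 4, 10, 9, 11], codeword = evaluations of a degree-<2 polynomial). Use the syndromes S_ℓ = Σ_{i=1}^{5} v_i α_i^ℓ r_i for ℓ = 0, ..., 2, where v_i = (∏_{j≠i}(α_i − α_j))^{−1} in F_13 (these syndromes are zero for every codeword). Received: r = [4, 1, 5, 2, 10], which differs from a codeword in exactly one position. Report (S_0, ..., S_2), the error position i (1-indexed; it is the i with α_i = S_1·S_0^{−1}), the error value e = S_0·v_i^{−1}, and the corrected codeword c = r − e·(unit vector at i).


S = (3, 1, 9), error at position 4, error magnitude e = 2, c = [4, 1, 5, 0, 10].

Step 1: column multipliers v_i = (∏_{j≠i}(α_i − α_j))^{−1} mod 13.
  i = 1 (α = 2): (2−4)(2−10)(2−9)(2−11) = (−2)·(−8)·(−7)·(−9) = 1008 ≡ 7, so v_1 = 7^{−1} = 2 (mod 13).
  i = 2 (α = 4): (4−2)(4−10)(4−9)(4−11) = 2·(−6)·(−5)·(−7) = −420 ≡ 9, so v_2 = 9^{−1} = 3 (mod 13).
  i = 3 (α = 10): (10−2)(10−4)(10−9)(10−11) = 8·6·1·(−1) = −48 ≡ 4, so v_3 = 4^{−1} = 10 (mod 13).
  i = 4 (α = 9): (9−2)(9−4)(9−10)(9−11) = 7·5·(−1)·(−2) = 70 ≡ 5, so v_4 = 5^{−1} = 8 (mod 13).
  i = 5 (α = 11): (11−2)(11−4)(11−10)(11−9) = 9·7·1·2 = 126 ≡ 9, so v_5 = 9^{−1} = 3 (mod 13).
  v = [2, 3, 10, 8, 3].
Step 2: syndromes of r = [4, 1, 5, 2, 10] (all sums mod 13).
  S_0 = Σ v_i r_i = 2·4 + 3·1 + 10·5 + 8·2 + 3·10 = 107 ≡ 3.
  S_1 = Σ v_i α_i r_i = 2·2·4 + 3·4·1 + 10·10·5 + 8·9·2 + 3·11·10 = 1002 ≡ 1.
  α_i^2 mod 13 = [4, 3, 9, 3, 4].
  S_2 = Σ v_i α_i^2 r_i = 2·4·4 + 3·3·1 + 10·9·5 + 8·3·2 + 3·4·10 = 659 ≡ 9.
  S = (3, 1, 9) ≠ 0, so r is not a codeword (an error is present).
Step 3: locate the error. For a single error e at position i, S_ℓ = v_i·e·α_i^ℓ, so α_err = S_1/S_0.
  S_0^{−1} = 3^{−1} = 9 (mod 13), so α_err = 1·9 = 9 ≡ 9 = α_4. Error position i = 4.
  Consistency check: S_2/S_1 = 9·1 = 9 ≡ 9 = α_err ✓ (single-error assumption holds).
Step 4: error magnitude e = S_0/v_4 = S_0·∏_{j≠4}(α_4 − α_j) = 3·5 = 15 ≡ 2 (mod 13).
Step 5: correct position 4: c_4 = r_4 − e = 2 − 2 ≡ 0 (mod 13). Hence c = [4, 1, 5, 0, 10].
  Check: interpolating c through the α_i gives m(x) = 7 + 5·x (degree < 2) with m(α_i) = c_i for every i, so c is indeed a codeword.


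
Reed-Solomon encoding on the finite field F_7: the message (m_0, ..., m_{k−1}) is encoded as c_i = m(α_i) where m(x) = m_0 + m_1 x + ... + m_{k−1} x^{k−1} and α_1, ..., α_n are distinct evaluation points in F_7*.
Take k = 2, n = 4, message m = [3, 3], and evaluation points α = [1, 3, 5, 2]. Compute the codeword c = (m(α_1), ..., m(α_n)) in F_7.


c = [6, 5, 4, 2]

Message polynomial: m(x) = 3 + 3·x (mod 7).
For each evaluation point α_i, compute m(α_i) mod 7:
  α_1 = 1: Horner steps 3 → 6, so m(1) = 6.
  α_2 = 3: Horner steps 3 → 5, so m(3) = 5.
  α_3 = 5: Horner steps 3 → 4, so m(5) = 4.
  α_4 = 2: Horner steps 3 → 2, so m(2) = 2.
Codeword c = [6, 5, 4, 2] ∈ F_7^4.


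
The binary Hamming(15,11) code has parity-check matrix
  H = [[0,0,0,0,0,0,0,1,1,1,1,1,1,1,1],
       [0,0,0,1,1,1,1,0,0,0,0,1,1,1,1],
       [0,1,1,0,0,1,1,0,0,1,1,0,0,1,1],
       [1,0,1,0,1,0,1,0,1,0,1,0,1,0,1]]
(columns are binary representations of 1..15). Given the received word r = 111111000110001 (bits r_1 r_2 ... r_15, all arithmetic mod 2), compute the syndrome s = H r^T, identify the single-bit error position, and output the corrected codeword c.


s = (1, 0, 0, 1)^T, error position = 9, corrected codeword c = 111111001110001

Compute s = H r^T mod 2 one row at a time:
  s_1 = 0 + 0 + 1 + 1 + 0 + 0 + 0 + 1 = 3 ≡ 1 (mod 2).
  s_2 = 1 + 1 + 1 + 0 + 0 + 0 + 0 + 1 = 4 ≡ 0 (mod 2).
  s_3 = 1 + 1 + 1 + 0 + 1 + 1 + 0 + 1 = 6 ≡ 0 (mod 2).
  s_4 = 1 + 1 + 1 + 0 + 0 + 1 + 0 + 1 = 5 ≡ 1 (mod 2).
s = (1, 0, 0, 1)^T — this equals column 9 of H (binary 1001), so error is at position 9.
Correct: flip bit 9 of r = 111111000110001 to get c = 111111001110001.


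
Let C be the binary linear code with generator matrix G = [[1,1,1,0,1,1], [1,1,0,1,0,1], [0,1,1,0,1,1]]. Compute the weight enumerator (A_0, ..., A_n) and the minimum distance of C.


Weight distribution: A_0 = 1, A_1 = 1, A_3 = 2, A_4 = 3, A_5 = 1. Minimum distance d = 1.

Enumerate all 2^3 = 8 messages m ∈ F_2^3.
For each, compute codeword c = mG in F_2^6, then tally its weight.
  m = 000 → c = 000000, weight = 0.
  m = 100 → c = 111011, weight = 5.
  m = 010 → c = 110101, weight = 4.
  m = 110 → c = 001110, weight = 3.
  m = 001 → c = 011011, weight = 4.
  m = 101 → c = 100000, weight = 1.
  m = 011 → c = 101110, weight = 4.
  m = 111 → c = 010101, weight = 3.
Tally weights:
  weight 0: 1 codewords.
  weight 1: 1 codewords.
  weight 3: 2 codewords.
  weight 4: 3 codewords.
  weight 5: 1 codewords.
Minimum distance d = smallest w > 0 with A_w > 0 = 1.
Sanity: Σ A_w = 8 = 2^3 = 8 ✓.


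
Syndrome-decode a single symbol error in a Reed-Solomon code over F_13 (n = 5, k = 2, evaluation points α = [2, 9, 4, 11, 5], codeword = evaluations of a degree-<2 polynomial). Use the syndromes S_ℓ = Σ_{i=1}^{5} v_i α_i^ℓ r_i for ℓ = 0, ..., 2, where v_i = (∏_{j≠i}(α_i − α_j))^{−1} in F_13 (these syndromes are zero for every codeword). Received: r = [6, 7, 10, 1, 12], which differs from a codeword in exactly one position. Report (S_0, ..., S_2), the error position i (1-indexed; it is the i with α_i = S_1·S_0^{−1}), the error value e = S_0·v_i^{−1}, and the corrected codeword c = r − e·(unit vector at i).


S = (8, 10, 6), error at position 4, error magnitude e = 3, c = [6, 7, 10, 11, 12].

Step 1: column multipliers v_i = (∏_{j≠i}(α_i − α_j))^{−1} mod 13.
  i = 1 (α = 2): (2−9)(2−4)(2−11)(2−5) = (−7)·(−2)·(−9)·(−3) = 378 ≡ 1, so v_1 = 1^{−1} = 1 (mod 13).
  i = 2 (α = 9): (9−2)(9−4)(9−11)(9−5) = 7·5·(−2)·4 = −280 ≡ 6, so v_2 = 6^{−1} = 11 (mod 13).
  i = 3 (α = 4): (4−2)(4−9)(4−11)(4−5) = 2·(−5)·(−7)·(−1) = −70 ≡ 8, so v_3 = 8^{−1} = 5 (mod 13).
  i = 4 (α = 11): (11−2)(11−9)(11−4)(11−5) = 9·2·7·6 = 756 ≡ 2, so v_4 = 2^{−1} = 7 (mod 13).
  i = 5 (α = 5): (5−2)(5−9)(5−4)(5−11) = 3·(−4)·1·(−6) = 72 ≡ 7, so v_5 = 7^{−1} = 2 (mod 13).
  v = [1, 11, 5, 7, 2].
Step 2: syndromes of r = [6, 7, 10, 1, 12] (all sums mod 13).
  S_0 = Σ v_i r_i = 1·6 + 11·7 + 5·10 + 7·1 + 2·12 = 164 ≡ 8.
  S_1 = Σ v_i α_i r_i = 1·2·6 + 11·9·7 + 5·4·10 + 7·11·1 + 2·5·12 = 1102 ≡ 10.
  α_i^2 mod 13 = [4, 3, 3, 4, 12].
  S_2 = Σ v_i α_i^2 r_i = 1·4·6 + 11·3·7 + 5·3·10 + 7·4·1 + 2·12·12 = 721 ≡ 6.
  S = (8, 10, 6) ≠ 0, so r is not a codeword (an error is present).
Step 3: locate the error. For a single error e at position i, S_ℓ = v_i·e·α_i^ℓ, so α_err = S_1/S_0.
  S_0^{−1} = 8^{−1} = 5 (mod 13), so α_err = 10·5 = 50 ≡ 11 = α_4. Error position i = 4.
  Consistency check: S_2/S_1 = 6·4 = 24 ≡ 11 = α_err ✓ (single-error assumption holds).
Step 4: error magnitude e = S_0/v_4 = S_0·∏_{j≠4}(α_4 − α_j) = 8·2 = 16 ≡ 3 (mod 13).
Step 5: correct position 4: c_4 = r_4 − e = 1 − 3 ≡ 11 (mod 13). Hence c = [6, 7, 10, 11, 12].
  Check: interpolating c through the α_i gives m(x) = 2 + 2·x (degree < 2) with m(α_i) = c_i for every i, so c is indeed a codeword.


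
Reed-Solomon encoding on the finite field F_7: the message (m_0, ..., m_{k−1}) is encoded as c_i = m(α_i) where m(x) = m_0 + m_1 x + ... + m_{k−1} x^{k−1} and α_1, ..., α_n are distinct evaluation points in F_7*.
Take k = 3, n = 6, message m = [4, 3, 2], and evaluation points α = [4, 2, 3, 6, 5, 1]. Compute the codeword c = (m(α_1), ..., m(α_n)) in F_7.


c = [6, 4, 3, 3, 6, 2]

Message polynomial: m(x) = 4 + 3·x + 2·x^2 (mod 7).
For each evaluation point α_i, compute m(α_i) mod 7:
  α_1 = 4: Horner steps 2 → 4 → 6, so m(4) = 6.
  α_2 = 2: Horner steps 2 → 0 → 4, so m(2) = 4.
  α_3 = 3: Horner steps 2 → 2 → 3, so m(3) = 3.
  α_4 = 6: Horner steps 2 → 1 → 3, so m(6) = 3.
  α_5 = 5: Horner steps 2 → 6 → 6, so m(5) = 6.
  α_6 = 1: Horner steps 2 → 5 → 2, so m(1) = 2.
Codeword c = [6, 4, 3, 3, 6, 2] ∈ F_7^6.


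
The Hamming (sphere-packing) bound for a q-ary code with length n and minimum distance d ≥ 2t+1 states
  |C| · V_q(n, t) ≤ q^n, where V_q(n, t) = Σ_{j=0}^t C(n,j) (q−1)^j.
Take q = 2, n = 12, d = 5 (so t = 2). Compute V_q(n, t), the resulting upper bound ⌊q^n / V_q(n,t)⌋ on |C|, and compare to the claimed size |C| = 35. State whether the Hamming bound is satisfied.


V_q(n, t) = 79, q^n = 4096, Hamming bound = 51, |C| = 35 ≤ bound (satisfied).

Step 1: Compute V_q(n, t) = Σ_{j=0}^2 C(n, j) (q−1)^j.
  j = 0: C(12,0)·(1)^0 = 1·1 = 1.
  j = 1: C(12,1)·(1)^1 = 12·1 = 12.
  j = 2: C(12,2)·(1)^2 = 66·1 = 66.
  V_q(n, t) = 1 + 12 + 66 = 79.
Step 2: q^n = 2^12 = 4096.
Step 3: Hamming bound ⌊q^n / V_q(n,t)⌋ = ⌊4096/79⌋ = 51.
Step 4: Compare |C| = 35 to 51: satisfied.
The claimed |C| lies below the Hamming bound.


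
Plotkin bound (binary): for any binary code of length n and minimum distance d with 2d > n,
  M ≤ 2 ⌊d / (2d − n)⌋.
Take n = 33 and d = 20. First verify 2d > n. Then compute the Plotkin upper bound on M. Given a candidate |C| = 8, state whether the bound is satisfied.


Plotkin bound M ≤ 4; given |C| = 8 > bound (violated).

Check applicability: 2d = 40, n = 33.
2d − n = 7 > 0, so Plotkin applies.
Compute d/(2d−n) = 20/7 ≈ 2.8571.
⌊d/(2d−n)⌋ = 2.
Plotkin bound: M ≤ 2·2 = 4.
Given |C| = 8, check: VIOLATED.
This |C| is above the Plotkin bound, so no binary code with n = 33, d = 20 and 8 codewords exists.


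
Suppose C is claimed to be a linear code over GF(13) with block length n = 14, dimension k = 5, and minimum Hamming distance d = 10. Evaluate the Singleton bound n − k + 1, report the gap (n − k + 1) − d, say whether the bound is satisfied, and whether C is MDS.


Singleton RHS = n − k + 1 = 10, slack = 0, bound satisfied, MDS.

Singleton bound: d ≤ n − k + 1.
Here n = 14, k = 5, so n − k + 1 = 10.
Given d = 10, check d ≤ 10: YES.
Slack = (n − k + 1) − d = 0.
The code is MDS (slack = 0).
Description: the claimed parameters are [14, 5, 10]_13; such a code would be MDS (meets Singleton bound).


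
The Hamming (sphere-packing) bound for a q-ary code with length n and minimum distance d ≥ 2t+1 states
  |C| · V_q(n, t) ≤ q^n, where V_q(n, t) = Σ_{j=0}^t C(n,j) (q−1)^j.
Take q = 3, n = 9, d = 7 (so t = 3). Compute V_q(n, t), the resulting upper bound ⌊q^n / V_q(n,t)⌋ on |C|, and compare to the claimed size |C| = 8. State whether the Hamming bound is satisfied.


V_q(n, t) = 835, q^n = 19683, Hamming bound = 23, |C| = 8 ≤ bound (satisfied).

Step 1: Compute V_q(n, t) = Σ_{j=0}^3 C(n, j) (q−1)^j.
  j = 0: C(9,0)·(2)^0 = 1·1 = 1.
  j = 1: C(9,1)·(2)^1 = 9·2 = 18.
  j = 2: C(9,2)·(2)^2 = 36·4 = 144.
  j = 3: C(9,3)·(2)^3 = 84·8 = 672.
  V_q(n, t) = 1 + 18 + 144 + 672 = 835.
Step 2: q^n = 3^9 = 19683.
Step 3: Hamming bound ⌊q^n / V_q(n,t)⌋ = ⌊19683/835⌋ = 23.
Step 4: Compare |C| = 8 to 23: satisfied.
The claimed |C| lies below the Hamming bound.


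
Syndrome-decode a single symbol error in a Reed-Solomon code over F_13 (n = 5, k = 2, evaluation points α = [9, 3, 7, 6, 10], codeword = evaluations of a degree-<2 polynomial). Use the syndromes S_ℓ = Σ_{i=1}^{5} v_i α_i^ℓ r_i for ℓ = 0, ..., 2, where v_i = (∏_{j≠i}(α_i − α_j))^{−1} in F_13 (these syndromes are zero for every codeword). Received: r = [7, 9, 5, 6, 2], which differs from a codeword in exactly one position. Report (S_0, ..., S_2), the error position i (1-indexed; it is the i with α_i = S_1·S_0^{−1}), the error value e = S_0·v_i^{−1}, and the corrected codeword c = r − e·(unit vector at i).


S = (10, 12, 4), error at position 1, error magnitude e = 4, c = [3, 9, 5, 6, 2].

Step 1: column multipliers v_i = (∏_{j≠i}(α_i − α_j))^{−1} mod 13.
  i = 1 (α = 9): (9−3)(9−7)(9−6)(9−10) = 6·2·3·(−1) = −36 ≡ 3, so v_1 = 3^{−1} = 9 (mod 13).
  i = 2 (α = 3): (3−9)(3−7)(3−6)(3−10) = (−6)·(−4)·(−3)·(−7) = 504 ≡ 10, so v_2 = 10^{−1} = 4 (mod 13).
  i = 3 (α = 7): (7−9)(7−3)(7−6)(7−10) = (−2)·4·1·(−3) = 24 ≡ 11, so v_3 = 11^{−1} = 6 (mod 13).
  i = 4 (α = 6): (6−9)(6−3)(6−7)(6−10) = (−3)·3·(−1)·(−4) = −36 ≡ 3, so v_4 = 3^{−1} = 9 (mod 13).
  i = 5 (α = 10): (10−9)(10−3)(10−7)(10−6) = 1·7·3·4 = 84 ≡ 6, so v_5 = 6^{−1} = 11 (mod 13).
  v = [9, 4, 6, 9, 11].
Step 2: syndromes of r = [7, 9, 5, 6, 2] (all sums mod 13).
  S_0 = Σ v_i r_i = 9·7 + 4·9 + 6·5 + 9·6 + 11·2 = 205 ≡ 10.
  S_1 = Σ v_i α_i r_i = 9·9·7 + 4·3·9 + 6·7·5 + 9·6·6 + 11·10·2 = 1429 ≡ 12.
  α_i^2 mod 13 = [3, 9, 10, 10, 9].
  S_2 = Σ v_i α_i^2 r_i = 9·3·7 + 4·9·9 + 6·10·5 + 9·10·6 + 11·9·2 = 1551 ≡ 4.
  S = (10, 12, 4) ≠ 0, so r is not a codeword (an error is present).
Step 3: locate the error. For a single error e at position i, S_ℓ = v_i·e·α_i^ℓ, so α_err = S_1/S_0.
  S_0^{−1} = 10^{−1} = 4 (mod 13), so α_err = 12·4 = 48 ≡ 9 = α_1. Error position i = 1.
  Consistency check: S_2/S_1 = 4·12 = 48 ≡ 9 = α_err ✓ (single-error assumption holds).
Step 4: error magnitude e = S_0/v_1 = S_0·∏_{j≠1}(α_1 − α_j) = 10·3 = 30 ≡ 4 (mod 13).
Step 5: correct position 1: c_1 = r_1 − e = 7 − 4 ≡ 3 (mod 13). Hence c = [3, 9, 5, 6, 2].
  Check: interpolating c through the α_i gives m(x) = 12 + 12·x (degree < 2) with m(α_i) = c_i for every i, so c is indeed a codeword.


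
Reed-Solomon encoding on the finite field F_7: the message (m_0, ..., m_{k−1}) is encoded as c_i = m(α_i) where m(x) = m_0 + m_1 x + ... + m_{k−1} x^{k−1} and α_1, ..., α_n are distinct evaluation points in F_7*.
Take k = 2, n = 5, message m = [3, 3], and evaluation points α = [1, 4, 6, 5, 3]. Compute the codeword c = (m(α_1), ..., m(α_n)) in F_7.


c = [6, 1, 0, 4, 5]

Message polynomial: m(x) = 3 + 3·x (mod 7).
For each evaluation point α_i, compute m(α_i) mod 7:
  α_1 = 1: Horner steps 3 → 6, so m(1) = 6.
  α_2 = 4: Horner steps 3 → 1, so m(4) = 1.
  α_3 = 6: Horner steps 3 → 0, so m(6) = 0.
  α_4 = 5: Horner steps 3 → 4, so m(5) = 4.
  α_5 = 3: Horner steps 3 → 5, so m(3) = 5.
Codeword c = [6, 1, 0, 4, 5] ∈ F_7^5.


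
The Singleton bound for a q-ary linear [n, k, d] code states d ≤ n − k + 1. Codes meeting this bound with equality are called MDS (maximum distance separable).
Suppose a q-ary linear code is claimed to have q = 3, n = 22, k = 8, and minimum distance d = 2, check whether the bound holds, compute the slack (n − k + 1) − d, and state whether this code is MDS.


Singleton RHS = n − k + 1 = 15, slack = 13, bound satisfied, not MDS.

Singleton bound: d ≤ n − k + 1.
Here n = 22, k = 8, so n − k + 1 = 15.
Given d = 2, check d ≤ 15: YES.
Slack = (n − k + 1) − d = 13.
The code is NOT MDS (slack = 13 > 0).
Description: the claimed parameters are [22, 8, 2]_3; such a code would be non-MDS.


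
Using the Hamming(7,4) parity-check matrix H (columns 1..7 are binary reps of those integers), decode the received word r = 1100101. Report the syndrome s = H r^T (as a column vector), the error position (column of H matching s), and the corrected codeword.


s = (0, 0, 1)^T, error position = 1, corrected codeword c = 0100101

Compute s = H r^T mod 2 one row at a time:
  s_1 = 0 + 1 + 0 + 1 = 2 ≡ 0 (mod 2).
  s_2 = 1 + 0 + 0 + 1 = 2 ≡ 0 (mod 2).
  s_3 = 1 + 0 + 1 + 1 = 3 ≡ 1 (mod 2).
s = (0, 0, 1)^T — this equals column 1 of H (binary 001), so error is at position 1.
Correct: flip bit 1 of r = 1100101 to get c = 0100101.


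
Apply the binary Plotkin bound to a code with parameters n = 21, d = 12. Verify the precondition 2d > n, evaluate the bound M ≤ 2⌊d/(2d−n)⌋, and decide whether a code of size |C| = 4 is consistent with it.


Plotkin bound M ≤ 8; given |C| = 4 ≤ bound (satisfied).

Check applicability: 2d = 24, n = 21.
2d − n = 3 > 0, so Plotkin applies.
Compute d/(2d−n) = 12/3 ≈ 4.0000.
⌊d/(2d−n)⌋ = 4.
Plotkin bound: M ≤ 2·4 = 8.
Given |C| = 4, check: satisfied.
This |C| is below the Plotkin bound.


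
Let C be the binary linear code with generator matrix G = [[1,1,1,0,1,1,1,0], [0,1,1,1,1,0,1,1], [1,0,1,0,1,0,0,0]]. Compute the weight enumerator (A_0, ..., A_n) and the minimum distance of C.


Weight distribution: A_0 = 1, A_3 = 2, A_4 = 1, A_5 = 2, A_6 = 2. Minimum distance d = 3.

Enumerate all 2^3 = 8 messages m ∈ F_2^3.
For each, compute codeword c = mG in F_2^8, then tally its weight.
  m = 000 → c = 00000000, weight = 0.
  m = 100 → c = 11101110, weight = 6.
  m = 010 → c = 01111011, weight = 6.
  m = 110 → c = 10010101, weight = 4.
  m = 001 → c = 10101000, weight = 3.
  m = 101 → c = 01000110, weight = 3.
  m = 011 → c = 11010011, weight = 5.
  m = 111 → c = 00111101, weight = 5.
Tally weights:
  weight 0: 1 codewords.
  weight 3: 2 codewords.
  weight 4: 1 codewords.
  weight 5: 2 codewords.
  weight 6: 2 codewords.
Minimum distance d = smallest w > 0 with A_w > 0 = 3.
Sanity: Σ A_w = 8 = 2^3 = 8 ✓.


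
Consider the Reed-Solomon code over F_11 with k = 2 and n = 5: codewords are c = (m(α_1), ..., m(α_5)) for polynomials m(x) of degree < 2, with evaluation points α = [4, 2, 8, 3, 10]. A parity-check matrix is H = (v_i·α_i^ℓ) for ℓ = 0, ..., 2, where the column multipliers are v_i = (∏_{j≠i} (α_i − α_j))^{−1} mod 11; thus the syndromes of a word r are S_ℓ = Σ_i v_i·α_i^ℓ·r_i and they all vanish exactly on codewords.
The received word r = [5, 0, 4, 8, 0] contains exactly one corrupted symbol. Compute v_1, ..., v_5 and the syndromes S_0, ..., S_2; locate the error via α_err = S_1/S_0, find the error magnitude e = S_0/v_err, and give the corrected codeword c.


S = (2, 9, 2), error at position 5, error magnitude e = 2, c = [5, 0, 4, 8, 9].

Step 1: column multipliers v_i = (∏_{j≠i}(α_i − α_j))^{−1} mod 11.
  i = 1 (α = 4): (4−2)(4−8)(4−3)(4−10) = 2·(−4)·1·(−6) = 48 ≡ 4, so v_1 = 4^{−1} = 3 (mod 11).
  i = 2 (α = 2): (2−4)(2−8)(2−3)(2−10) = (−2)·(−6)·(−1)·(−8) = 96 ≡ 8, so v_2 = 8^{−1} = 7 (mod 11).
  i = 3 (α = 8): (8−4)(8−2)(8−3)(8−10) = 4·6·5·(−2) = −240 ≡ 2, so v_3 = 2^{−1} = 6 (mod 11).
  i = 4 (α = 3): (3−4)(3−2)(3−8)(3−10) = (−1)·1·(−5)·(−7) = −35 ≡ 9, so v_4 = 9^{−1} = 5 (mod 11).
  i = 5 (α = 10): (10−4)(10−2)(10−8)(10−3) = 6·8·2·7 = 672 ≡ 1, so v_5 = 1^{−1} = 1 (mod 11).
  v = [3, 7, 6, 5, 1].
Step 2: syndromes of r = [5, 0, 4, 8, 0] (all sums mod 11).
  S_0 = Σ v_i r_i = 3·5 + 7·0 + 6·4 + 5·8 + 1·0 = 79 ≡ 2.
  S_1 = Σ v_i α_i r_i = 3·4·5 + 7·2·0 + 6·8·4 + 5·3·8 + 1·10·0 = 372 ≡ 9.
  α_i^2 mod 11 = [5, 4, 9, 9, 1].
  S_2 = Σ v_i α_i^2 r_i = 3·5·5 + 7·4·0 + 6·9·4 + 5·9·8 + 1·1·0 = 651 ≡ 2.
  S = (2, 9, 2) ≠ 0, so r is not a codeword (an error is present).
Step 3: locate the error. For a single error e at position i, S_ℓ = v_i·e·α_i^ℓ, so α_err = S_1/S_0.
  S_0^{−1} = 2^{−1} = 6 (mod 11), so α_err = 9·6 = 54 ≡ 10 = α_5. Error position i = 5.
  Consistency check: S_2/S_1 = 2·5 = 10 ≡ 10 = α_err ✓ (single-error assumption holds).
Step 4: error magnitude e = S_0/v_5 = S_0·∏_{j≠5}(α_5 − α_j) = 2·1 = 2 ≡ 2 (mod 11).
Step 5: correct position 5: c_5 = r_5 − e = 0 − 2 ≡ 9 (mod 11). Hence c = [5, 0, 4, 8, 9].
  Check: interpolating c through the α_i gives m(x) = 6 + 8·x (degree < 2) with m(α_i) = c_i for every i, so c is indeed a codeword.


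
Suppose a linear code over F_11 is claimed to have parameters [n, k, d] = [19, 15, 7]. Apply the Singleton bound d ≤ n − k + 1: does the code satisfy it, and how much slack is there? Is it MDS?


Singleton RHS = n − k + 1 = 5, slack = -2, bound violated (no such code; not MDS).

Singleton bound: d ≤ n − k + 1.
Here n = 19, k = 15, so n − k + 1 = 5.
Given d = 7, check d ≤ 5: NO.
Slack = (n − k + 1) − d = -2.
The slack is negative: d = 7 exceeds n − k + 1 = 5 by 2, so the Singleton bound is violated and no linear [19, 15, 7]_11 code can exist. In particular it is not MDS (MDS requires d = n − k + 1 exactly).
Description: the claimed parameters are [19, 15, 7]_11; such a code would be impossible (violates the Singleton bound).


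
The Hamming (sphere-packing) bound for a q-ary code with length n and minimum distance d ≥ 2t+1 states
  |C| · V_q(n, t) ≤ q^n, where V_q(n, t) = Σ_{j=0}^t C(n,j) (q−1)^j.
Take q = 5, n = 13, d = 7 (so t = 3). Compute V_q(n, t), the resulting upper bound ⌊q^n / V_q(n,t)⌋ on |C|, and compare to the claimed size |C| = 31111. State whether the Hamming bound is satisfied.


V_q(n, t) = 19605, q^n = 1220703125, Hamming bound = 62264, |C| = 31111 ≤ bound (satisfied).

Step 1: Compute V_q(n, t) = Σ_{j=0}^3 C(n, j) (q−1)^j.
  j = 0: C(13,0)·(4)^0 = 1·1 = 1.
  j = 1: C(13,1)·(4)^1 = 13·4 = 52.
  j = 2: C(13,2)·(4)^2 = 78·16 = 1248.
  j = 3: C(13,3)·(4)^3 = 286·64 = 18304.
  V_q(n, t) = 1 + 52 + 1248 + 18304 = 19605.
Step 2: q^n = 5^13 = 1220703125.
Step 3: Hamming bound ⌊q^n / V_q(n,t)⌋ = ⌊1220703125/19605⌋ = 62264.
Step 4: Compare |C| = 31111 to 62264: satisfied.
The claimed |C| lies below the Hamming bound.


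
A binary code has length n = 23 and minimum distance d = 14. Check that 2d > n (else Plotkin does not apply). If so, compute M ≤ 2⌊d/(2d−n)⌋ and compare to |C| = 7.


Plotkin bound M ≤ 4; given |C| = 7 > bound (violated).

Check applicability: 2d = 28, n = 23.
2d − n = 5 > 0, so Plotkin applies.
Compute d/(2d−n) = 14/5 ≈ 2.8000.
⌊d/(2d−n)⌋ = 2.
Plotkin bound: M ≤ 2·2 = 4.
Given |C| = 7, check: VIOLATED.
This |C| is above the Plotkin bound, so no binary code with n = 23, d = 14 and 7 codewords exists.


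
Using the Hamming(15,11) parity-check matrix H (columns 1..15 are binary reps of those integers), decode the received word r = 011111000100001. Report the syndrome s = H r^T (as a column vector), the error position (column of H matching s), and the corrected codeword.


s = (0, 0, 1, 1)^T, error position = 3, corrected codeword c = 010111000100001

Compute s = H r^T mod 2 one row at a time:
  s_1 = 0 + 0 + 1 + 0 + 0 + 0 + 0 + 1 = 2 ≡ 0 (mod 2).
  s_2 = 1 + 1 + 1 + 0 + 0 + 0 + 0 + 1 = 4 ≡ 0 (mod 2).
  s_3 = 1 + 1 + 1 + 0 + 1 + 0 + 0 + 1 = 5 ≡ 1 (mod 2).
  s_4 = 0 + 1 + 1 + 0 + 0 + 0 + 0 + 1 = 3 ≡ 1 (mod 2).
s = (0, 0, 1, 1)^T — this equals column 3 of H (binary 0011), so error is at position 3.
Correct: flip bit 3 of r = 011111000100001 to get c = 010111000100001.


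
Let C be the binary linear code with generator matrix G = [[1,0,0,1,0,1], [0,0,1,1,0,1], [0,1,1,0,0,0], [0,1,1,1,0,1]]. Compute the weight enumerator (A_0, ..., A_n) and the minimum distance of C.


Weight distribution: A_0 = 1, A_1 = 3, A_2 = 4, A_3 = 4, A_4 = 3, A_5 = 1. Minimum distance d = 1.

Enumerate all 2^4 = 16 messages m ∈ F_2^4.
For each, compute codeword c = mG in F_2^6, then tally its weight.
  m = 0000 → c = 000000, weight = 0.
  m = 1000 → c = 100101, weight = 3.
  m = 0100 → c = 001101, weight = 3.
  m = 1100 → c = 101000, weight = 2.
  m = 0010 → c = 011000, weight = 2.
  m = 1010 → c = 111101, weight = 5.
  m = 0110 → c = 010101, weight = 3.
  m = 1110 → c = 110000, weight = 2.
  m = 0001 → c = 011101, weight = 4.
  m = 1001 → c = 111000, weight = 3.
  m = 0101 → c = 010000, weight = 1.
  m = 1101 → c = 110101, weight = 4.
  m = 0011 → c = 000101, weight = 2.
  m = 1011 → c = 100000, weight = 1.
  m = 0111 → c = 001000, weight = 1.
  m = 1111 → c = 101101, weight = 4.
Tally weights:
  weight 0: 1 codewords.
  weight 1: 3 codewords.
  weight 2: 4 codewords.
  weight 3: 4 codewords.
  weight 4: 3 codewords.
  weight 5: 1 codewords.
Minimum distance d = smallest w > 0 with A_w > 0 = 1.
Sanity: Σ A_w = 16 = 2^4 = 16 ✓.


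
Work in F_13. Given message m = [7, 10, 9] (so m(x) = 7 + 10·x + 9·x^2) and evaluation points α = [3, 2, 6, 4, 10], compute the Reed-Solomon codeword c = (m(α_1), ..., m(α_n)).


c = [1, 11, 1, 9, 6]

Message polynomial: m(x) = 7 + 10·x + 9·x^2 (mod 13).
For each evaluation point α_i, compute m(α_i) mod 13:
  α_1 = 3: Horner steps 9 → 11 → 1, so m(3) = 1.
  α_2 = 2: Horner steps 9 → 2 → 11, so m(2) = 11.
  α_3 = 6: Horner steps 9 → 12 → 1, so m(6) = 1.
  α_4 = 4: Horner steps 9 → 7 → 9, so m(4) = 9.
  α_5 = 10: Horner steps 9 → 9 → 6, so m(10) = 6.
Codeword c = [1, 11, 1, 9, 6] ∈ F_13^5.


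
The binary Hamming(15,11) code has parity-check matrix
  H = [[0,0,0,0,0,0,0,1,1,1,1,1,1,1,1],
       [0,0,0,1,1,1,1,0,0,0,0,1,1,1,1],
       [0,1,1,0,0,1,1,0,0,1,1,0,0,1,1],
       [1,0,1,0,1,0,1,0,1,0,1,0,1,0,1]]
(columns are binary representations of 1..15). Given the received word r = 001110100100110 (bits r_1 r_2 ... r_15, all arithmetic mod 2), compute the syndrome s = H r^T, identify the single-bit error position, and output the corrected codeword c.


s = (1, 1, 0, 0)^T, error position = 12, corrected codeword c = 001110100101110

Compute s = H r^T mod 2 one row at a time:
  s_1 = 0 + 0 + 1 + 0 + 0 + 1 + 1 + 0 = 3 ≡ 1 (mod 2).
  s_2 = 1 + 1 + 0 + 1 + 0 + 1 + 1 + 0 = 5 ≡ 1 (mod 2).
  s_3 = 0 + 1 + 0 + 1 + 1 + 0 + 1 + 0 = 4 ≡ 0 (mod 2).
  s_4 = 0 + 1 + 1 + 1 + 0 + 0 + 1 + 0 = 4 ≡ 0 (mod 2).
s = (1, 1, 0, 0)^T — this equals column 12 of H (binary 1100), so error is at position 12.
Correct: flip bit 12 of r = 001110100100110 to get c = 001110100101110.


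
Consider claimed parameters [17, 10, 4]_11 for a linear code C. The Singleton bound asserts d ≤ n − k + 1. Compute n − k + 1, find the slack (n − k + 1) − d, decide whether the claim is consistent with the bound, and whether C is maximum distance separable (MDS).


Singleton RHS = n − k + 1 = 8, slack = 4, bound satisfied, not MDS.

Singleton bound: d ≤ n − k + 1.
Here n = 17, k = 10, so n − k + 1 = 8.
Given d = 4, check d ≤ 8: YES.
Slack = (n − k + 1) − d = 4.
The code is NOT MDS (slack = 4 > 0).
Description: the claimed parameters are [17, 10, 4]_11; such a code would be non-MDS.


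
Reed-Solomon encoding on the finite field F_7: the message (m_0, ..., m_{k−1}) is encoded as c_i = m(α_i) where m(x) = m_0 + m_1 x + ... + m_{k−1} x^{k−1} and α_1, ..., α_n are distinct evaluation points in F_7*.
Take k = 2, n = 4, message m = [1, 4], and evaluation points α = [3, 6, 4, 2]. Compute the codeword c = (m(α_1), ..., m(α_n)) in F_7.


c = [6, 4, 3, 2]

Message polynomial: m(x) = 1 + 4·x (mod 7).
For each evaluation point α_i, compute m(α_i) mod 7:
  α_1 = 3: Horner steps 4 → 6, so m(3) = 6.
  α_2 = 6: Horner steps 4 → 4, so m(6) = 4.
  α_3 = 4: Horner steps 4 → 3, so m(4) = 3.
  α_4 = 2: Horner steps 4 → 2, so m(2) = 2.
Codeword c = [6, 4, 3, 2] ∈ F_7^4.


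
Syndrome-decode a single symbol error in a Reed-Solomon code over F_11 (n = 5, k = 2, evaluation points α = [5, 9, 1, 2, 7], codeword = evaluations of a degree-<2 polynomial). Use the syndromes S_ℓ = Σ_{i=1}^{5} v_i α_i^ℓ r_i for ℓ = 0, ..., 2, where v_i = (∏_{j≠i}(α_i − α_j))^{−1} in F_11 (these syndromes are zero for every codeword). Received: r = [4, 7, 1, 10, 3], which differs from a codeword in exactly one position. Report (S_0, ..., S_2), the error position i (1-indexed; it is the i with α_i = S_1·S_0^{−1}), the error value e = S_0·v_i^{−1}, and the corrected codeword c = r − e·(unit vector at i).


S = (3, 10, 4), error at position 5, error magnitude e = 3, c = [4, 7, 1, 10, 0].

Step 1: column multipliers v_i = (∏_{j≠i}(α_i − α_j))^{−1} mod 11.
  i = 1 (α = 5): (5−9)(5−1)(5−2)(5−7) = (−4)·4·3·(−2) = 96 ≡ 8, so v_1 = 8^{−1} = 7 (mod 11).
  i = 2 (α = 9): (9−5)(9−1)(9−2)(9−7) = 4·8·7·2 = 448 ≡ 8, so v_2 = 8^{−1} = 7 (mod 11).
  i = 3 (α = 1): (1−5)(1−9)(1−2)(1−7) = (−4)·(−8)·(−1)·(−6) = 192 ≡ 5, so v_3 = 5^{−1} = 9 (mod 11).
  i = 4 (α = 2): (2−5)(2−9)(2−1)(2−7) = (−3)·(−7)·1·(−5) = −105 ≡ 5, so v_4 = 5^{−1} = 9 (mod 11).
  i = 5 (α = 7): (7−5)(7−9)(7−1)(7−2) = 2·(−2)·6·5 = −120 ≡ 1, so v_5 = 1^{−1} = 1 (mod 11).
  v = [7, 7, 9, 9, 1].
Step 2: syndromes of r = [4, 7, 1, 10, 3] (all sums mod 11).
  S_0 = Σ v_i r_i = 7·4 + 7·7 + 9·1 + 9·10 + 1·3 = 179 ≡ 3.
  S_1 = Σ v_i α_i r_i = 7·5·4 + 7·9·7 + 9·1·1 + 9·2·10 + 1·7·3 = 791 ≡ 10.
  α_i^2 mod 11 = [3, 4, 1, 4, 5].
  S_2 = Σ v_i α_i^2 r_i = 7·3·4 + 7·4·7 + 9·1·1 + 9·4·10 + 1·5·3 = 664 ≡ 4.
  S = (3, 10, 4) ≠ 0, so r is not a codeword (an error is present).
Step 3: locate the error. For a single error e at position i, S_ℓ = v_i·e·α_i^ℓ, so α_err = S_1/S_0.
  S_0^{−1} = 3^{−1} = 4 (mod 11), so α_err = 10·4 = 40 ≡ 7 = α_5. Error position i = 5.
  Consistency check: S_2/S_1 = 4·10 = 40 ≡ 7 = α_err ✓ (single-error assumption holds).
Step 4: error magnitude e = S_0/v_5 = S_0·∏_{j≠5}(α_5 − α_j) = 3·1 = 3 ≡ 3 (mod 11).
Step 5: correct position 5: c_5 = r_5 − e = 3 − 3 ≡ 0 (mod 11). Hence c = [4, 7, 1, 10, 0].
  Check: interpolating c through the α_i gives m(x) = 3 + 9·x (degree < 2) with m(α_i) = c_i for every i, so c is indeed a codeword.
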